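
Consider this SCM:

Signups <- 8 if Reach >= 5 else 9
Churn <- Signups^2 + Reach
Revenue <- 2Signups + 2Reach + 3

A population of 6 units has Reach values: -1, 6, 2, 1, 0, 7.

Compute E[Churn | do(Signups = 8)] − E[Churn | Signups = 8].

The intervention sets Signups=8 in all 6 units regardless of Reach. Recomputing Churn per unit gives 63, 70, 66, 65, 64, 71; average 66.5.
Observing Signups=8 restricts to units where Signups's equation naturally yields 8: Reach ∈ {6, 7}. In that subpopulation Churn = 70, 71, mean 70.5.
Difference = 66.5 − 70.5 = -4.

-4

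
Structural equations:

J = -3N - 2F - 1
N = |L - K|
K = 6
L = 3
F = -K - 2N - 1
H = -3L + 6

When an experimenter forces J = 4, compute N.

3

do(J=4) replaces the equation J = -3N - 2F - 1 with the constant J = 4.
N is not downstream of the intervention, so its value is determined by the original equations.
N = |L - K|  [with L=3, K=6]  = 3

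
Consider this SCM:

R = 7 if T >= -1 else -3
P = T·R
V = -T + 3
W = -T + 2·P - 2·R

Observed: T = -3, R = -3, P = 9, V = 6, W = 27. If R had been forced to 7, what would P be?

The intervention breaks the incoming arrows to R: R = 7 if T >= -1 else -3 no longer applies, and R = 7.
P = T·R  [with T=-3, R=7]  = -21

-21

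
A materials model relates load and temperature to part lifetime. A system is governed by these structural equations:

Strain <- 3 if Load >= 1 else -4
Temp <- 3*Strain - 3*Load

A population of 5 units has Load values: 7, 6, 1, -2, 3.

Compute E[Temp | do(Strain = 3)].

The intervention sets Strain=3 in all 5 units regardless of Load. Recomputing Temp per unit gives -12, -9, 6, 15, 0; average 0.

0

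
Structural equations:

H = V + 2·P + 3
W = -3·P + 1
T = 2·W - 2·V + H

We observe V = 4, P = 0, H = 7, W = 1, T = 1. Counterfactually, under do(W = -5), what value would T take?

Intervening sets W = -5 and removes its equation (W = -3·P + 1).
H = V + 2·P + 3  [with V=4, P=0]  = 7
T = 2·W - 2·V + H  [with W=-5, V=4, H=7]  = -11

-11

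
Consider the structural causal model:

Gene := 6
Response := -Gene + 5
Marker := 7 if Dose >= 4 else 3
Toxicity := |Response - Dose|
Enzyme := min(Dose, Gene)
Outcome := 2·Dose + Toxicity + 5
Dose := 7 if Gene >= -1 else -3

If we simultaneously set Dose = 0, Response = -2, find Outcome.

The joint intervention fixes Dose = 0, Response = -2, removing each variable's own equation.
Toxicity = |Response - Dose|  [with Response=-2, Dose=0]  = 2
Outcome = 2·Dose + Toxicity + 5  [with Dose=0, Toxicity=2]  = 7

7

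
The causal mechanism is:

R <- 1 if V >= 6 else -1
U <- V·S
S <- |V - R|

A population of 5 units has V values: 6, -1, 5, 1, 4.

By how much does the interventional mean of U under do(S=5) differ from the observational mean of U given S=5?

-10

The intervention sets S=5 in all 5 units regardless of V. Recomputing U per unit gives 30, -5, 25, 5, 20; average 15.
Conditioning on S=5 selects the 2 unit(s) with V ∈ {6, 4}. Their U values: 30, 20. Mean = 25.
Difference = 15 − 25 = -10.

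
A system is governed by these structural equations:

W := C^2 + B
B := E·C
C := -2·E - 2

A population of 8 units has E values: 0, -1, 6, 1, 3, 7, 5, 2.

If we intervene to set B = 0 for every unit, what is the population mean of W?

89.5

The intervention sets B=0 in all 8 units regardless of E. Recomputing W per unit gives 4, 0, 196, 16, 64, 256, 144, 36; average 89.5.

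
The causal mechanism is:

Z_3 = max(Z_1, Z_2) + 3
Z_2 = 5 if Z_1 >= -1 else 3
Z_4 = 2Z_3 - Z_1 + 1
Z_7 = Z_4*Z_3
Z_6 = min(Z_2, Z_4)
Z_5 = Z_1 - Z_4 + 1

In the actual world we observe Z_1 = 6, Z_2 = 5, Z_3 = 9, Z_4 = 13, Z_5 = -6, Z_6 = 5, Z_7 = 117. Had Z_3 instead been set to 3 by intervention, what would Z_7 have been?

3

The intervention breaks the incoming arrows to Z_3: Z_3 = max(Z_1, Z_2) + 3 no longer applies, and Z_3 = 3.
Z_4 = 2Z_3 - Z_1 + 1  [with Z_3=3, Z_1=6]  = 1
Z_7 = Z_4*Z_3  [with Z_4=1, Z_3=3]  = 3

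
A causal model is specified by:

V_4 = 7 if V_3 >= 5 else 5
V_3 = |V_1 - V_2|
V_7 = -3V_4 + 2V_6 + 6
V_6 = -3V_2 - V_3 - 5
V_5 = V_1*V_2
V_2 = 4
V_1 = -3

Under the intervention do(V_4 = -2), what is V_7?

-36

The intervention breaks the incoming arrows to V_4: V_4 = 7 if V_3 >= 5 else 5 no longer applies, and V_4 = -2.
V_3 = |V_1 - V_2|  [with V_1=-3, V_2=4]  = 7
V_6 = -3V_2 - V_3 - 5  [with V_2=4, V_3=7]  = -24
V_7 = -3V_4 + 2V_6 + 6  [with V_4=-2, V_6=-24]  = -36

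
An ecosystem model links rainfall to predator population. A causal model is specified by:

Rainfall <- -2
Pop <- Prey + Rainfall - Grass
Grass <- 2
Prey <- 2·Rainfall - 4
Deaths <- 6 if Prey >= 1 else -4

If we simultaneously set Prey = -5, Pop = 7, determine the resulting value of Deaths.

The joint intervention fixes Prey = -5, Pop = 7, removing each variable's own equation.
Deaths = 6 if Prey >= 1 else -4  [with Prey=-5]  = -4

-4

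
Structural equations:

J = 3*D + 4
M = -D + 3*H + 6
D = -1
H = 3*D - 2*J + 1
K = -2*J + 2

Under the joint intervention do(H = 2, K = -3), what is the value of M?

13

Setting H = 2, K = -3 by intervention discards those variables' equations.
M = -D + 3*H + 6  [with D=-1, H=2]  = 13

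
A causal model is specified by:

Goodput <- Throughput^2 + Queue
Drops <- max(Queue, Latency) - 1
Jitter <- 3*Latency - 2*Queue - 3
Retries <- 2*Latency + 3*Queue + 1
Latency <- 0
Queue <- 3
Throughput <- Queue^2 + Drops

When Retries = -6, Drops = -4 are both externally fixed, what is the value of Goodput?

The joint intervention fixes Retries = -6, Drops = -4, removing each variable's own equation.
Throughput = Queue^2 + Drops  [with Queue=3, Drops=-4]  = 5
Goodput = Throughput^2 + Queue  [with Throughput=5, Queue=3]  = 28

28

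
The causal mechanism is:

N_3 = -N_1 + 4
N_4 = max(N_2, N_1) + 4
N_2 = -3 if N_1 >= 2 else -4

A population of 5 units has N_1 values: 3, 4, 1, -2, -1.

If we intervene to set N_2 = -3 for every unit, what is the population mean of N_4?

do(N_2=-3) breaks N_2's dependence on N_1. With N_2=-3 fixed, N_4 across the units is 7, 8, 5, 2, 3, mean 5.

5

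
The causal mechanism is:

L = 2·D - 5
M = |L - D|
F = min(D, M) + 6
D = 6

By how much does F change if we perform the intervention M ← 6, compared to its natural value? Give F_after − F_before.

5

The intervention breaks the incoming arrows to M: M = |L - D| no longer applies, and M = 6.
F = min(D, M) + 6  [with D=6, M=6]  = 12
Without intervention: L = 2·D - 5  [with D=6]  = 7; M = |L - D|  [with L=7, D=6]  = 1; F = min(D, M) + 6  [with D=6, M=1]  = 7.
Change = 12 − 7 = 5.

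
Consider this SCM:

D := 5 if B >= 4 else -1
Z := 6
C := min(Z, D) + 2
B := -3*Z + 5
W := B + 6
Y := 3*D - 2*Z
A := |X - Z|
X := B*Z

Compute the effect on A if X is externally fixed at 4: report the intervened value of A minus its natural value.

do(X=4) replaces the equation X := B*Z with the constant X = 4.
A = |X - Z|  [with X=4, Z=6]  = 2
Without intervention: B = -3*Z + 5  [with Z=6]  = -13; X = B*Z  [with B=-13, Z=6]  = -78; A = |X - Z|  [with X=-78, Z=6]  = 84.
Change = 2 − 84 = -82.

-82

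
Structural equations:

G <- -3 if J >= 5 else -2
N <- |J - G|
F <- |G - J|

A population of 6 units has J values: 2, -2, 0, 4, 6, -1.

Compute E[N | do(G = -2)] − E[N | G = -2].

0.9

Every unit gets G=-2 under the intervention. N values become 4, 0, 2, 6, 8, 1; E[N|do(G=-2)] = 3.5.
Conditioning on G=-2 selects the 5 unit(s) with J ∈ {2, -2, 0, 4, -1}. Their N values: 4, 0, 2, 6, 1. Mean = 2.6.
Difference = 3.5 − 2.6 = 0.9.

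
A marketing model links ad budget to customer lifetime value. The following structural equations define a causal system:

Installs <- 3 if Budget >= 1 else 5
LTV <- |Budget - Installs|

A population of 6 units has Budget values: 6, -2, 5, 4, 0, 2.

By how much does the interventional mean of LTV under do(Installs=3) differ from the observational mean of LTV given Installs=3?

0.75

Every unit gets Installs=3 under the intervention. LTV values become 3, 5, 2, 1, 3, 1; E[LTV|do(Installs=3)] = 2.5.
Conditioning on Installs=3 selects the 4 unit(s) with Budget ∈ {6, 5, 4, 2}. Their LTV values: 3, 2, 1, 1. Mean = 1.75.
Difference = 2.5 − 1.75 = 0.75.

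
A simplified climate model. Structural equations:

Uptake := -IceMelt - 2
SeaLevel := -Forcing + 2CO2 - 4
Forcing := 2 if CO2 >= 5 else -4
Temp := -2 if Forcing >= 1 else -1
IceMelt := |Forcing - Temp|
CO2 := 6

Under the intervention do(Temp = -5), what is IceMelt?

The intervention breaks the incoming arrows to Temp: Temp := -2 if Forcing >= 1 else -1 no longer applies, and Temp = -5.
Forcing = 2 if CO2 >= 5 else -4  [with CO2=6]  = 2
IceMelt = |Forcing - Temp|  [with Forcing=2, Temp=-5]  = 7

7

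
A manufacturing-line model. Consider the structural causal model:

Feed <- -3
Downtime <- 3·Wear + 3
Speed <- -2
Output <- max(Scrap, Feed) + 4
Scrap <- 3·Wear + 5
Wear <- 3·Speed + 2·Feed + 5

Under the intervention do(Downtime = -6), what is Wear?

do(Downtime=-6) replaces the equation Downtime <- 3·Wear + 3 with the constant Downtime = -6.
Wear is not downstream of the intervention, so its value is determined by the original equations.
Wear = 3·Speed + 2·Feed + 5  [with Speed=-2, Feed=-3]  = -7

-7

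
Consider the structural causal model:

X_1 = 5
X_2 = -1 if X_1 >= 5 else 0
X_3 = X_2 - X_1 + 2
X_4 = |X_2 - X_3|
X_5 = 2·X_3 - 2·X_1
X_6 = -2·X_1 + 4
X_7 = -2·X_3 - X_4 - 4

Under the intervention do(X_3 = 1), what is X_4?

2

The intervention breaks the incoming arrows to X_3: X_3 = X_2 - X_1 + 2 no longer applies, and X_3 = 1.
X_2 = -1 if X_1 >= 5 else 0  [with X_1=5]  = -1
X_4 = |X_2 - X_3|  [with X_2=-1, X_3=1]  = 2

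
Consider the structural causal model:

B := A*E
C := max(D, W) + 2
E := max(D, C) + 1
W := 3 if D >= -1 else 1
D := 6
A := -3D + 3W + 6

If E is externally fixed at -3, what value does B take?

The intervention breaks the incoming arrows to E: E := max(D, C) + 1 no longer applies, and E = -3.
W = 3 if D >= -1 else 1  [with D=6]  = 3
A = -3D + 3W + 6  [with D=6, W=3]  = -3
B = A*E  [with A=-3, E=-3]  = 9

9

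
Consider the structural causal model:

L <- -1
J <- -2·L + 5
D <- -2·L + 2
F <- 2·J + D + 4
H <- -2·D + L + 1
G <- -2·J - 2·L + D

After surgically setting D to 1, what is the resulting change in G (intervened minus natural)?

do(D=1) replaces the equation D <- -2·L + 2 with the constant D = 1.
J = -2·L + 5  [with L=-1]  = 7
G = -2·J - 2·L + D  [with J=7, L=-1, D=1]  = -11
Without intervention: J = -2·L + 5  [with L=-1]  = 7; D = -2·L + 2  [with L=-1]  = 4; G = -2·J - 2·L + D  [with J=7, L=-1, D=4]  = -8.
Change = -11 − (-8) = -3.

-3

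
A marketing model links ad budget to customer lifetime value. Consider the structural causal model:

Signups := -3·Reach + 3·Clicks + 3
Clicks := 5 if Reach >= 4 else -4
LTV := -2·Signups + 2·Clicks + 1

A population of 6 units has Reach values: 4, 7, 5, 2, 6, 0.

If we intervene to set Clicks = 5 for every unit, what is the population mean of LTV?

-1

The intervention sets Clicks=5 in all 6 units regardless of Reach. Recomputing LTV per unit gives -1, 17, 5, -13, 11, -25; average -1.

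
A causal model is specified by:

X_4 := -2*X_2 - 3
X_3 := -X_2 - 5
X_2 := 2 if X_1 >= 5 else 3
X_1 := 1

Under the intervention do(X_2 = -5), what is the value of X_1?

Under do(X_2=-5), the mechanism X_2 := 2 if X_1 >= 5 else 3 is discarded; X_2 is fixed at -5.
X_1 is not downstream of the intervention, so its value is determined by the original equations.

1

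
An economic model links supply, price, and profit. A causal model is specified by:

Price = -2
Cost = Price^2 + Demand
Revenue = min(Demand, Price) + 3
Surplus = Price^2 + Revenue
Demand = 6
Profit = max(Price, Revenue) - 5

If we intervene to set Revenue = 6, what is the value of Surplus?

10

Under do(Revenue=6), the mechanism Revenue = min(Demand, Price) + 3 is discarded; Revenue is fixed at 6.
Surplus = Price^2 + Revenue  [with Price=-2, Revenue=6]  = 10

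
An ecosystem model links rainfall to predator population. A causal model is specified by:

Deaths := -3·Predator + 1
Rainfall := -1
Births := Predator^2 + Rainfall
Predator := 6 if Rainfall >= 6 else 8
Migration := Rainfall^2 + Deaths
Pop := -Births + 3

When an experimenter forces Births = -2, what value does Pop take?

The intervention breaks the incoming arrows to Births: Births := Predator^2 + Rainfall no longer applies, and Births = -2.
Pop = -Births + 3  [with Births=-2]  = 5

5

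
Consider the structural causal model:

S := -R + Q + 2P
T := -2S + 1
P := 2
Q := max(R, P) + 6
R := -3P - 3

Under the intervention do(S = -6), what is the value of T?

13

Intervening sets S = -6 and removes its equation (S := -R + Q + 2P).
T = -2S + 1  [with S=-6]  = 13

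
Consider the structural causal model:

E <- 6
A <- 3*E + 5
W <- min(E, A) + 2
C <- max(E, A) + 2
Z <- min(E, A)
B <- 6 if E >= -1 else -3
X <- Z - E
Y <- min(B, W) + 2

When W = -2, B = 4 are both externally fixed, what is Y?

Setting W = -2, B = 4 by intervention discards those variables' equations.
Y = min(B, W) + 2  [with B=4, W=-2]  = 0

0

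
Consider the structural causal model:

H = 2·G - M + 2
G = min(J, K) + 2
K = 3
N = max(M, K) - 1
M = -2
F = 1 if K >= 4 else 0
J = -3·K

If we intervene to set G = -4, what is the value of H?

-4

Intervening sets G = -4 and removes its equation (G = min(J, K) + 2).
H = 2·G - M + 2  [with G=-4, M=-2]  = -4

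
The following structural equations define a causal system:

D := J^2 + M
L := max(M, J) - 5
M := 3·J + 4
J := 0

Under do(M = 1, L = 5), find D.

1

Setting M = 1, L = 5 by intervention discards those variables' equations.
D = J^2 + M  [with J=0, M=1]  = 1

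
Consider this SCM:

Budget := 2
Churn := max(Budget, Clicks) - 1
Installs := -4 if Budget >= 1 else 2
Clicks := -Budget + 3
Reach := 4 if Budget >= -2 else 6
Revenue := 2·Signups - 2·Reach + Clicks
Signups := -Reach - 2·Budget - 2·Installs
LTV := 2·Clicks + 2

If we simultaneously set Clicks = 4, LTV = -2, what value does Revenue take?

-4

Under do(Clicks = 4, LTV = -2), each intervened variable's structural equation is replaced by its fixed value.
Reach = 4 if Budget >= -2 else 6  [with Budget=2]  = 4
Installs = -4 if Budget >= 1 else 2  [with Budget=2]  = -4
Signups = -Reach - 2·Budget - 2·Installs  [with Reach=4, Budget=2, Installs=-4]  = 0
Revenue = 2·Signups - 2·Reach + Clicks  [with Signups=0, Reach=4, Clicks=4]  = -4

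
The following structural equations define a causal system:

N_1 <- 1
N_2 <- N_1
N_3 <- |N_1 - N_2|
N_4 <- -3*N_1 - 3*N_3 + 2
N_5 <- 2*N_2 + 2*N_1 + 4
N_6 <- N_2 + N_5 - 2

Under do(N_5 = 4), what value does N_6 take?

The intervention breaks the incoming arrows to N_5: N_5 <- 2*N_2 + 2*N_1 + 4 no longer applies, and N_5 = 4.
N_2 = N_1  [with N_1=1]  = 1
N_6 = N_2 + N_5 - 2  [with N_2=1, N_5=4]  = 3

3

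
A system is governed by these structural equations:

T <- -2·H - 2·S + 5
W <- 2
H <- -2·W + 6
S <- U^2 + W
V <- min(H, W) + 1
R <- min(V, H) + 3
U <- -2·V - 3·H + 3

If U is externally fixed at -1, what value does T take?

-5

The intervention breaks the incoming arrows to U: U <- -2·V - 3·H + 3 no longer applies, and U = -1.
H = -2·W + 6  [with W=2]  = 2
S = U^2 + W  [with U=-1, W=2]  = 3
T = -2·H - 2·S + 5  [with H=2, S=3]  = -5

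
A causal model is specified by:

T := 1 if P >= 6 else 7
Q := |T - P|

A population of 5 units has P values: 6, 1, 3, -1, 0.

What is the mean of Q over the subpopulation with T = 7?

6.25

E[Q|T=7] averages over only the 4 units with T=7 (P = 1, 3, -1, 0): Q = 6, 4, 8, 7, mean 6.25.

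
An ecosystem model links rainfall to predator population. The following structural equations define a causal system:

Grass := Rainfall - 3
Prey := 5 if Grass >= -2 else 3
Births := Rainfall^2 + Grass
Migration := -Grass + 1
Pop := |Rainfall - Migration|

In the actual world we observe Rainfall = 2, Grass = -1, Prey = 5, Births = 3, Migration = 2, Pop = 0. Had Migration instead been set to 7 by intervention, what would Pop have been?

The intervention breaks the incoming arrows to Migration: Migration := -Grass + 1 no longer applies, and Migration = 7.
Pop = |Rainfall - Migration|  [with Rainfall=2, Migration=7]  = 5

5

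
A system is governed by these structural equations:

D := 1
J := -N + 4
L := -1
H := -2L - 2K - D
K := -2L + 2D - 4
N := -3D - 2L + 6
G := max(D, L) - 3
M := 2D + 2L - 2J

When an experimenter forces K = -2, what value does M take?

2

The intervention breaks the incoming arrows to K: K := -2L + 2D - 4 no longer applies, and K = -2.
Since M is not a descendant of the intervened variable, it is unaffected.
N = -3D - 2L + 6  [with D=1, L=-1]  = 5
J = -N + 4  [with N=5]  = -1
M = 2D + 2L - 2J  [with D=1, L=-1, J=-1]  = 2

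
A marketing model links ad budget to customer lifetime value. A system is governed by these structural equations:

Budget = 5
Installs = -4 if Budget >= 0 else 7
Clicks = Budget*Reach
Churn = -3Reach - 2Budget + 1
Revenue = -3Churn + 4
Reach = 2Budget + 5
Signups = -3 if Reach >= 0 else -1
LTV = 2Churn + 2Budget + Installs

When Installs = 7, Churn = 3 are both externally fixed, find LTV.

Under do(Installs = 7, Churn = 3), each intervened variable's structural equation is replaced by its fixed value.
LTV = 2Churn + 2Budget + Installs  [with Churn=3, Budget=5, Installs=7]  = 23

23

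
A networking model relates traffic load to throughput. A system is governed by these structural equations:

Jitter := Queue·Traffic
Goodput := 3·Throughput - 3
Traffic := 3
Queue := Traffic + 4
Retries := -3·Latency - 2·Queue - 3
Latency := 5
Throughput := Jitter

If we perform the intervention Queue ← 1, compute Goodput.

6

The intervention breaks the incoming arrows to Queue: Queue := Traffic + 4 no longer applies, and Queue = 1.
Jitter = Queue·Traffic  [with Queue=1, Traffic=3]  = 3
Throughput = Jitter  [with Jitter=3]  = 3
Goodput = 3·Throughput - 3  [with Throughput=3]  = 6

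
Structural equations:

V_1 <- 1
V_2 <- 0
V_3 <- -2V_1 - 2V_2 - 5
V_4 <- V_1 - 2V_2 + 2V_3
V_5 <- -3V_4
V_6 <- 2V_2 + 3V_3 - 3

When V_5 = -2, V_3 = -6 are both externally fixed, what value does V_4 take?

Under do(V_5 = -2, V_3 = -6), each intervened variable's structural equation is replaced by its fixed value.
V_4 = V_1 - 2V_2 + 2V_3  [with V_1=1, V_2=0, V_3=-6]  = -11

-11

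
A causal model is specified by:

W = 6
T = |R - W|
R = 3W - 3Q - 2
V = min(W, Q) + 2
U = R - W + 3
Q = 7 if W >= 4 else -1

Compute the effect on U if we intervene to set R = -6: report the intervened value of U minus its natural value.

do(R=-6) replaces the equation R = 3W - 3Q - 2 with the constant R = -6.
U = R - W + 3  [with R=-6, W=6]  = -9
Without intervention: Q = 7 if W >= 4 else -1  [with W=6]  = 7; R = 3W - 3Q - 2  [with W=6, Q=7]  = -5; U = R - W + 3  [with R=-5, W=6]  = -8.
Change = -9 − (-8) = -1.

-1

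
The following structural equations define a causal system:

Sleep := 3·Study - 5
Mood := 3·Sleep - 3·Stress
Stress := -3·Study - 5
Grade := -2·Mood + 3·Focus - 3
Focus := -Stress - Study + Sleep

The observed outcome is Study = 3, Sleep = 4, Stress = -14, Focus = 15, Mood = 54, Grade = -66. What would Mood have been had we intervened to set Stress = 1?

9

do(Stress=1) replaces the equation Stress := -3·Study - 5 with the constant Stress = 1.
Sleep = 3·Study - 5  [with Study=3]  = 4
Mood = 3·Sleep - 3·Stress  [with Sleep=4, Stress=1]  = 9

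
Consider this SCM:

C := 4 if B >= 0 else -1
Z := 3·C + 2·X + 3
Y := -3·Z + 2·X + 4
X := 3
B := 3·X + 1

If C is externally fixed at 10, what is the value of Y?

-107

do(C=10) replaces the equation C := 4 if B >= 0 else -1 with the constant C = 10.
Z = 3·C + 2·X + 3  [with C=10, X=3]  = 39
Y = -3·Z + 2·X + 4  [with Z=39, X=3]  = -107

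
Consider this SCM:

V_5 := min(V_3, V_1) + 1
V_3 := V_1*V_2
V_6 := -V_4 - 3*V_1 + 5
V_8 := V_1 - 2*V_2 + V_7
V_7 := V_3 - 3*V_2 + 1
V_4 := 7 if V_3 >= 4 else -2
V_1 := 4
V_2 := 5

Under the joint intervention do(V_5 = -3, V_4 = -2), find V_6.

Setting V_5 = -3, V_4 = -2 by intervention discards those variables' equations.
V_6 = -V_4 - 3*V_1 + 5  [with V_4=-2, V_1=4]  = -5

-5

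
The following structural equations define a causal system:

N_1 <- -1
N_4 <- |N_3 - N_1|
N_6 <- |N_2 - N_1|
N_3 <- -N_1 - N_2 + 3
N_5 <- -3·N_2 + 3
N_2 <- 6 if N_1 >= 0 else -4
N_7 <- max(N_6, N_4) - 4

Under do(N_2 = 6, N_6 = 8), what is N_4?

The joint intervention fixes N_2 = 6, N_6 = 8, removing each variable's own equation.
N_3 = -N_1 - N_2 + 3  [with N_1=-1, N_2=6]  = -2
N_4 = |N_3 - N_1|  [with N_3=-2, N_1=-1]  = 1

1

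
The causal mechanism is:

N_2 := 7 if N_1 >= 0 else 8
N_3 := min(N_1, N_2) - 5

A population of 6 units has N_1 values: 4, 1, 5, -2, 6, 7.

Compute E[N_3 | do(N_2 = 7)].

do(N_2=7) breaks N_2's dependence on N_1. With N_2=7 fixed, N_3 across the units is -1, -4, 0, -7, 1, 2, mean -1.5.

-1.5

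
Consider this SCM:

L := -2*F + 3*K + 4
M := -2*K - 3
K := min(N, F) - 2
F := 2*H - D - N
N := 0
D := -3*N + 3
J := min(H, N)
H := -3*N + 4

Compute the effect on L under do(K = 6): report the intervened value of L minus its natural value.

Intervening sets K = 6 and removes its equation (K := min(N, F) - 2).
D = -3*N + 3  [with N=0]  = 3
H = -3*N + 4  [with N=0]  = 4
F = 2*H - D - N  [with H=4, D=3, N=0]  = 5
L = -2*F + 3*K + 4  [with F=5, K=6]  = 12
Without intervention: D = -3*N + 3  [with N=0]  = 3; H = -3*N + 4  [with N=0]  = 4; F = 2*H - D - N  [with H=4, D=3, N=0]  = 5; K = min(N, F) - 2  [with N=0, F=5]  = -2; L = -2*F + 3*K + 4  [with F=5, K=-2]  = -12.
Change = 12 − (-12) = 24.

24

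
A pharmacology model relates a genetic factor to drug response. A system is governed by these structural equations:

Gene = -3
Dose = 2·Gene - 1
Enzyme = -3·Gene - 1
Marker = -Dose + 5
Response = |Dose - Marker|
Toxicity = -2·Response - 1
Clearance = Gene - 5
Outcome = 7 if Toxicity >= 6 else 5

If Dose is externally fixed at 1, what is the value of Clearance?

-8

Under do(Dose=1), the mechanism Dose = 2·Gene - 1 is discarded; Dose is fixed at 1.
No directed path runs from Dose to Clearance, so Clearance keeps its natural value.
Clearance = Gene - 5  [with Gene=-3]  = -8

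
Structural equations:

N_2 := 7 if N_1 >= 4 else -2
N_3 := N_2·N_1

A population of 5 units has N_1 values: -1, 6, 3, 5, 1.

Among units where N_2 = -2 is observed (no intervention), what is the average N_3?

E[N_3|N_2=-2] averages over only the 3 units with N_2=-2 (N_1 = -1, 3, 1): N_3 = 2, -6, -2, mean -2.

-2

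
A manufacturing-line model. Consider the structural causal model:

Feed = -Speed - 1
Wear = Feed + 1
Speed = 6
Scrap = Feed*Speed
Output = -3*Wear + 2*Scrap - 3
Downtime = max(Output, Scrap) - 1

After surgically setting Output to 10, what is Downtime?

9

The intervention breaks the incoming arrows to Output: Output = -3*Wear + 2*Scrap - 3 no longer applies, and Output = 10.
Feed = -Speed - 1  [with Speed=6]  = -7
Scrap = Feed*Speed  [with Feed=-7, Speed=6]  = -42
Downtime = max(Output, Scrap) - 1  [with Output=10, Scrap=-42]  = 9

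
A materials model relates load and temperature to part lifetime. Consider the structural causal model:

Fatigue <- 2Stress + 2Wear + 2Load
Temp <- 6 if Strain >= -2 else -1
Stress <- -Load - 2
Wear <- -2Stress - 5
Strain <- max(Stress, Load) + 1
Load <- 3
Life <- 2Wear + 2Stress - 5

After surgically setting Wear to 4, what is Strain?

do(Wear=4) replaces the equation Wear <- -2Stress - 5 with the constant Wear = 4.
Strain is not downstream of the intervention, so its value is determined by the original equations.
Stress = -Load - 2  [with Load=3]  = -5
Strain = max(Stress, Load) + 1  [with Stress=-5, Load=3]  = 4

4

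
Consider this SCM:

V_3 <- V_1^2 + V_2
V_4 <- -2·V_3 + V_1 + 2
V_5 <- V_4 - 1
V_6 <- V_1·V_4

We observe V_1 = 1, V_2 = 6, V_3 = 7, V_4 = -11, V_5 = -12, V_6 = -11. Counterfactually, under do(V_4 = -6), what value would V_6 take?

Under do(V_4=-6), the mechanism V_4 <- -2·V_3 + V_1 + 2 is discarded; V_4 is fixed at -6.
V_6 = V_1·V_4  [with V_1=1, V_4=-6]  = -6

-6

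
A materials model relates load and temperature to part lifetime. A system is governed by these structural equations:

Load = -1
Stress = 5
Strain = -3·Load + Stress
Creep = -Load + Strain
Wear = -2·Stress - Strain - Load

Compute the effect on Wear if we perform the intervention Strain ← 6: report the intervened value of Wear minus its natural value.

2

do(Strain=6) replaces the equation Strain = -3·Load + Stress with the constant Strain = 6.
Wear = -2·Stress - Strain - Load  [with Stress=5, Strain=6, Load=-1]  = -15
Without intervention: Strain = -3·Load + Stress  [with Load=-1, Stress=5]  = 8; Wear = -2·Stress - Strain - Load  [with Stress=5, Strain=8, Load=-1]  = -17.
Change = -15 − (-17) = 2.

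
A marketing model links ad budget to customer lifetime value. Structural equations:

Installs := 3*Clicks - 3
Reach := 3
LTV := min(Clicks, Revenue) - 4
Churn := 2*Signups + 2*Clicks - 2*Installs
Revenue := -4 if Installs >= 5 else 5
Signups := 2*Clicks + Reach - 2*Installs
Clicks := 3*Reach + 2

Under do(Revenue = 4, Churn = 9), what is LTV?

Setting Revenue = 4, Churn = 9 by intervention discards those variables' equations.
Clicks = 3*Reach + 2  [with Reach=3]  = 11
LTV = min(Clicks, Revenue) - 4  [with Clicks=11, Revenue=4]  = 0

0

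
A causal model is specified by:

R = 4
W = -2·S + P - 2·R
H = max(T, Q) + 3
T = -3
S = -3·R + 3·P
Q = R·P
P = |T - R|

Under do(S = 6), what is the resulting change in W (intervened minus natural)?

6

The intervention breaks the incoming arrows to S: S = -3·R + 3·P no longer applies, and S = 6.
P = |T - R|  [with T=-3, R=4]  = 7
W = -2·S + P - 2·R  [with S=6, P=7, R=4]  = -13
Without intervention: P = |T - R|  [with T=-3, R=4]  = 7; S = -3·R + 3·P  [with R=4, P=7]  = 9; W = -2·S + P - 2·R  [with S=9, P=7, R=4]  = -19.
Change = -13 − (-19) = 6.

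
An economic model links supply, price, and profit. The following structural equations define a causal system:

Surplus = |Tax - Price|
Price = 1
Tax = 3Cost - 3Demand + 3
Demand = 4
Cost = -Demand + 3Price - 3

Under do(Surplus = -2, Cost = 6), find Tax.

9

Under do(Surplus = -2, Cost = 6), each intervened variable's structural equation is replaced by its fixed value.
Tax = 3Cost - 3Demand + 3  [with Cost=6, Demand=4]  = 9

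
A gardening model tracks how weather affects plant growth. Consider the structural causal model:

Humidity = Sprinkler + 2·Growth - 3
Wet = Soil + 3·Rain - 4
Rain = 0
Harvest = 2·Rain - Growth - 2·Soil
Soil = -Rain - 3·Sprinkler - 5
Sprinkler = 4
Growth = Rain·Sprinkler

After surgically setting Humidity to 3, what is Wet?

do(Humidity=3) replaces the equation Humidity = Sprinkler + 2·Growth - 3 with the constant Humidity = 3.
No directed path runs from Humidity to Wet, so Wet keeps its natural value.
Soil = -Rain - 3·Sprinkler - 5  [with Rain=0, Sprinkler=4]  = -17
Wet = Soil + 3·Rain - 4  [with Soil=-17, Rain=0]  = -21

-21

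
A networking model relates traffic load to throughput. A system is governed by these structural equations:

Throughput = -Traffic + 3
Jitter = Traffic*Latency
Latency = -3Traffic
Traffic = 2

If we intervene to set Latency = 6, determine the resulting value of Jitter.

12

The intervention breaks the incoming arrows to Latency: Latency = -3Traffic no longer applies, and Latency = 6.
Jitter = Traffic*Latency  [with Traffic=2, Latency=6]  = 12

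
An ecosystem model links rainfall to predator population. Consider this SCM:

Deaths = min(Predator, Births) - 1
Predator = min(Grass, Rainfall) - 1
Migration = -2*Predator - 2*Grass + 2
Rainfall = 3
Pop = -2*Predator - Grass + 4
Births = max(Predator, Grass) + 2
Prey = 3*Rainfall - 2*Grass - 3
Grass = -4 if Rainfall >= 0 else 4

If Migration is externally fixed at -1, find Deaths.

-6

Intervening sets Migration = -1 and removes its equation (Migration = -2*Predator - 2*Grass + 2).
Since Deaths is not a descendant of the intervened variable, it is unaffected.
Grass = -4 if Rainfall >= 0 else 4  [with Rainfall=3]  = -4
Predator = min(Grass, Rainfall) - 1  [with Grass=-4, Rainfall=3]  = -5
Births = max(Predator, Grass) + 2  [with Predator=-5, Grass=-4]  = -2
Deaths = min(Predator, Births) - 1  [with Predator=-5, Births=-2]  = -6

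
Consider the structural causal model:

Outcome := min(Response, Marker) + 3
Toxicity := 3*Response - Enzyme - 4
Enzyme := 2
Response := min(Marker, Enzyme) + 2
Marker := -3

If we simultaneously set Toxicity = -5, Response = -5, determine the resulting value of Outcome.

The joint intervention fixes Toxicity = -5, Response = -5, removing each variable's own equation.
Outcome = min(Response, Marker) + 3  [with Response=-5, Marker=-3]  = -2

-2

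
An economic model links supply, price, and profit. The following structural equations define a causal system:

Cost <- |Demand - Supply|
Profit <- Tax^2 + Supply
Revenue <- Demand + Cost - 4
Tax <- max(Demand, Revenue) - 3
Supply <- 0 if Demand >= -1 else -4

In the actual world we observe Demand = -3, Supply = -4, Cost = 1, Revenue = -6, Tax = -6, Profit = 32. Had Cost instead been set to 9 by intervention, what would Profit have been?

The intervention breaks the incoming arrows to Cost: Cost <- |Demand - Supply| no longer applies, and Cost = 9.
Supply = 0 if Demand >= -1 else -4  [with Demand=-3]  = -4
Revenue = Demand + Cost - 4  [with Demand=-3, Cost=9]  = 2
Tax = max(Demand, Revenue) - 3  [with Demand=-3, Revenue=2]  = -1
Profit = Tax^2 + Supply  [with Tax=-1, Supply=-4]  = -3

-3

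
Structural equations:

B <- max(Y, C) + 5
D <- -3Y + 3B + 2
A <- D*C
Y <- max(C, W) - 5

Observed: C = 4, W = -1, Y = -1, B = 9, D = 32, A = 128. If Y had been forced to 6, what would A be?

The intervention breaks the incoming arrows to Y: Y <- max(C, W) - 5 no longer applies, and Y = 6.
B = max(Y, C) + 5  [with Y=6, C=4]  = 11
D = -3Y + 3B + 2  [with Y=6, B=11]  = 17
A = D*C  [with D=17, C=4]  = 68

68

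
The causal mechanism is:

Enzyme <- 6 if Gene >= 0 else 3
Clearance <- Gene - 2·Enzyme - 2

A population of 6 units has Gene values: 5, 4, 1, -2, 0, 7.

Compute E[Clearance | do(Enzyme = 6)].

-11.5

do(Enzyme=6) breaks Enzyme's dependence on Gene. With Enzyme=6 fixed, Clearance across the units is -9, -10, -13, -16, -14, -7, mean -11.5.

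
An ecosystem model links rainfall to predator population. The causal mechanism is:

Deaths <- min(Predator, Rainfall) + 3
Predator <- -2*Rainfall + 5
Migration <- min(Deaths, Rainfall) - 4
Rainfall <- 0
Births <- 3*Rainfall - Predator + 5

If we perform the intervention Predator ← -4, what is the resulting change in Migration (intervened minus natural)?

do(Predator=-4) replaces the equation Predator <- -2*Rainfall + 5 with the constant Predator = -4.
Deaths = min(Predator, Rainfall) + 3  [with Predator=-4, Rainfall=0]  = -1
Migration = min(Deaths, Rainfall) - 4  [with Deaths=-1, Rainfall=0]  = -5
Without intervention: Predator = -2*Rainfall + 5  [with Rainfall=0]  = 5; Deaths = min(Predator, Rainfall) + 3  [with Predator=5, Rainfall=0]  = 3; Migration = min(Deaths, Rainfall) - 4  [with Deaths=3, Rainfall=0]  = -4.
Change = -5 − (-4) = -1.

-1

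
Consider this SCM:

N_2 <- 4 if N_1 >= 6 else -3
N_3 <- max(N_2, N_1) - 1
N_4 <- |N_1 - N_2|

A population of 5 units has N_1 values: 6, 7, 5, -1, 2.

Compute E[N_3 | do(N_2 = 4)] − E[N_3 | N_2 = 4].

Under do(N_2=4), N_2's equation is replaced by N_2=4 for every unit. Per-unit N_3: 5, 6, 4, 3, 3. Mean = 4.2.
Observing N_2=4 restricts to units where N_2's equation naturally yields 4: N_1 ∈ {6, 7}. In that subpopulation N_3 = 5, 6, mean 5.5.
Difference = 4.2 − 5.5 = -1.3.

-1.3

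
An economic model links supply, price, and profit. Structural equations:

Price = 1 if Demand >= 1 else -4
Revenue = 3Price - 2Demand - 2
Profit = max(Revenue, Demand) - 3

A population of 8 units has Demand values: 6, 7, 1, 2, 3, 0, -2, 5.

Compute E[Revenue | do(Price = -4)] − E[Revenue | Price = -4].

-7.5

do(Price=-4) breaks Price's dependence on Demand. With Price=-4 fixed, Revenue across the units is -26, -28, -16, -18, -20, -14, -10, -24, mean -19.5.
Observing Price=-4 restricts to units where Price's equation naturally yields -4: Demand ∈ {0, -2}. In that subpopulation Revenue = -14, -10, mean -12.
Difference = -19.5 − (-12) = -7.5.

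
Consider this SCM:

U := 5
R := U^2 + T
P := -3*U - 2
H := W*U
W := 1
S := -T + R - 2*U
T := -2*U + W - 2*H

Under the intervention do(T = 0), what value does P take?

-17

Under do(T=0), the mechanism T := -2*U + W - 2*H is discarded; T is fixed at 0.
Since P is not a descendant of the intervened variable, it is unaffected.
P = -3*U - 2  [with U=5]  = -17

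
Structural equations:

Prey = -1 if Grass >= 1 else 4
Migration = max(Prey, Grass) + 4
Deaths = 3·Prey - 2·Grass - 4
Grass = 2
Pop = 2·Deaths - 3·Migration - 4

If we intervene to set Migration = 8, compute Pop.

-50

Intervening sets Migration = 8 and removes its equation (Migration = max(Prey, Grass) + 4).
Prey = -1 if Grass >= 1 else 4  [with Grass=2]  = -1
Deaths = 3·Prey - 2·Grass - 4  [with Prey=-1, Grass=2]  = -11
Pop = 2·Deaths - 3·Migration - 4  [with Deaths=-11, Migration=8]  = -50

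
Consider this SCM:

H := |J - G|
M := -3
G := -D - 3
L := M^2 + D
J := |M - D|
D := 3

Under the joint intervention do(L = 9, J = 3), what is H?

9

Setting L = 9, J = 3 by intervention discards those variables' equations.
G = -D - 3  [with D=3]  = -6
H = |J - G|  [with J=3, G=-6]  = 9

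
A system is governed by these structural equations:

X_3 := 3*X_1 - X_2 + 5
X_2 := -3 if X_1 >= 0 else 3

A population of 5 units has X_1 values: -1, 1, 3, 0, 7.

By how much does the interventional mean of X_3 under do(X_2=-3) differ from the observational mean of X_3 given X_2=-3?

do(X_2=-3) breaks X_2's dependence on X_1. With X_2=-3 fixed, X_3 across the units is 5, 11, 17, 8, 29, mean 14.
Observing X_2=-3 restricts to units where X_2's equation naturally yields -3: X_1 ∈ {1, 3, 0, 7}. In that subpopulation X_3 = 11, 17, 8, 29, mean 16.25.
Difference = 14 − 16.25 = -2.25.

-2.25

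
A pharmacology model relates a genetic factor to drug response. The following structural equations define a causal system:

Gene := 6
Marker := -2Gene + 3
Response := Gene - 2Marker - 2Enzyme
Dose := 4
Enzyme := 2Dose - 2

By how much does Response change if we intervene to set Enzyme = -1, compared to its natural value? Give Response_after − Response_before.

14

do(Enzyme=-1) replaces the equation Enzyme := 2Dose - 2 with the constant Enzyme = -1.
Marker = -2Gene + 3  [with Gene=6]  = -9
Response = Gene - 2Marker - 2Enzyme  [with Gene=6, Marker=-9, Enzyme=-1]  = 26
Without intervention: Enzyme = 2Dose - 2  [with Dose=4]  = 6; Marker = -2Gene + 3  [with Gene=6]  = -9; Response = Gene - 2Marker - 2Enzyme  [with Gene=6, Marker=-9, Enzyme=6]  = 12.
Change = 26 − 12 = 14.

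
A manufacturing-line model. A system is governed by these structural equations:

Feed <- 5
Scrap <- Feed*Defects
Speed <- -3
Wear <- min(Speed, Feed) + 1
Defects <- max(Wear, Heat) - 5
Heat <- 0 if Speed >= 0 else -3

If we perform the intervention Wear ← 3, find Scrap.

-10

Under do(Wear=3), the mechanism Wear <- min(Speed, Feed) + 1 is discarded; Wear is fixed at 3.
Heat = 0 if Speed >= 0 else -3  [with Speed=-3]  = -3
Defects = max(Wear, Heat) - 5  [with Wear=3, Heat=-3]  = -2
Scrap = Feed*Defects  [with Feed=5, Defects=-2]  = -10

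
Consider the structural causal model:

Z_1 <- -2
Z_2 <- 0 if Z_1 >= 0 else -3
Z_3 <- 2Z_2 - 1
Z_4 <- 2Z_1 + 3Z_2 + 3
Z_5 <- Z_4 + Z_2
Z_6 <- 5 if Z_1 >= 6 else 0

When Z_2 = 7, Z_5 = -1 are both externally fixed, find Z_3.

Under do(Z_2 = 7, Z_5 = -1), each intervened variable's structural equation is replaced by its fixed value.
Z_3 = 2Z_2 - 1  [with Z_2=7]  = 13

13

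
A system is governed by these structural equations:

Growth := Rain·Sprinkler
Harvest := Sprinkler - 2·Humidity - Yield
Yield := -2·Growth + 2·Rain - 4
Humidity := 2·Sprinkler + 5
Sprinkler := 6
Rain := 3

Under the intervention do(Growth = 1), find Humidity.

17

The intervention breaks the incoming arrows to Growth: Growth := Rain·Sprinkler no longer applies, and Growth = 1.
Humidity is not downstream of the intervention, so its value is determined by the original equations.
Humidity = 2·Sprinkler + 5  [with Sprinkler=6]  = 17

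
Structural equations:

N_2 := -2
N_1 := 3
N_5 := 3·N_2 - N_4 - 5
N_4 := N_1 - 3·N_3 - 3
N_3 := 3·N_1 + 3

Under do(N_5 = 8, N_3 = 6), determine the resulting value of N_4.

-18

Under do(N_5 = 8, N_3 = 6), each intervened variable's structural equation is replaced by its fixed value.
N_4 = N_1 - 3·N_3 - 3  [with N_1=3, N_3=6]  = -18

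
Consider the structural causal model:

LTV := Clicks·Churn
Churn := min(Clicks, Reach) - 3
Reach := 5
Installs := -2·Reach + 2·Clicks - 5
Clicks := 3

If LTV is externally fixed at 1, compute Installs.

do(LTV=1) replaces the equation LTV := Clicks·Churn with the constant LTV = 1.
Installs is not downstream of the intervention, so its value is determined by the original equations.
Installs = -2·Reach + 2·Clicks - 5  [with Reach=5, Clicks=3]  = -9

-9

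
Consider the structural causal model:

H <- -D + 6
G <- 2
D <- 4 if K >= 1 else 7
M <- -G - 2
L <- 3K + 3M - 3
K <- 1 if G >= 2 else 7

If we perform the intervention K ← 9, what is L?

do(K=9) replaces the equation K <- 1 if G >= 2 else 7 with the constant K = 9.
M = -G - 2  [with G=2]  = -4
L = 3K + 3M - 3  [with K=9, M=-4]  = 12

12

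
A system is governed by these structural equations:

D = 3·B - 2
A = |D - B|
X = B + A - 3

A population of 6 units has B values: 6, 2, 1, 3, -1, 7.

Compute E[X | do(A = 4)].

Every unit gets A=4 under the intervention. X values become 7, 3, 2, 4, 0, 8; E[X|do(A=4)] = 4.

4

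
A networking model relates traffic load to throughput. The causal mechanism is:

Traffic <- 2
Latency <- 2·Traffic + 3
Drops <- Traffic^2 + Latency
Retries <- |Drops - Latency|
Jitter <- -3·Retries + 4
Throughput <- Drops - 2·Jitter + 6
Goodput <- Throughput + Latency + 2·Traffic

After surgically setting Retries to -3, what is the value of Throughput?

-9

Under do(Retries=-3), the mechanism Retries <- |Drops - Latency| is discarded; Retries is fixed at -3.
Latency = 2·Traffic + 3  [with Traffic=2]  = 7
Drops = Traffic^2 + Latency  [with Traffic=2, Latency=7]  = 11
Jitter = -3·Retries + 4  [with Retries=-3]  = 13
Throughput = Drops - 2·Jitter + 6  [with Drops=11, Jitter=13]  = -9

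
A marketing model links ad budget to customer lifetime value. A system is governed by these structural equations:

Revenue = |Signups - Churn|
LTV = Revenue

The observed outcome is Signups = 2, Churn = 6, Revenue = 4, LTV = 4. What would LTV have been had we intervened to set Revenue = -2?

-2

The intervention breaks the incoming arrows to Revenue: Revenue = |Signups - Churn| no longer applies, and Revenue = -2.
LTV = Revenue  [with Revenue=-2]  = -2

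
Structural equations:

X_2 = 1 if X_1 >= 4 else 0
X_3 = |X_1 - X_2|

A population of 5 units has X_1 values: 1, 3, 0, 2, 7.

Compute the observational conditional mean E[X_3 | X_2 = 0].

1.5

Observing X_2=0 restricts to units where X_2's equation naturally yields 0: X_1 ∈ {1, 3, 0, 2}. In that subpopulation X_3 = 1, 3, 0, 2, mean 1.5.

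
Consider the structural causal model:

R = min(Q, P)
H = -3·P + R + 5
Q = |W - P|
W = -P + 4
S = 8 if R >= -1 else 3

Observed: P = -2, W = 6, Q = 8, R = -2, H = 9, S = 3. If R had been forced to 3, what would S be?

8

Under do(R=3), the mechanism R = min(Q, P) is discarded; R is fixed at 3.
S = 8 if R >= -1 else 3  [with R=3]  = 8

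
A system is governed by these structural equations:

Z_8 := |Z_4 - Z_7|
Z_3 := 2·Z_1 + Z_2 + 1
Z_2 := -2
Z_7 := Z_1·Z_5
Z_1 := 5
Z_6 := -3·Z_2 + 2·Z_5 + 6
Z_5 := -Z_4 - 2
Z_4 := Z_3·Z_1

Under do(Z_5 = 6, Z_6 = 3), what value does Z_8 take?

15

Setting Z_5 = 6, Z_6 = 3 by intervention discards those variables' equations.
Z_3 = 2·Z_1 + Z_2 + 1  [with Z_1=5, Z_2=-2]  = 9
Z_4 = Z_3·Z_1  [with Z_3=9, Z_1=5]  = 45
Z_7 = Z_1·Z_5  [with Z_1=5, Z_5=6]  = 30
Z_8 = |Z_4 - Z_7|  [with Z_4=45, Z_7=30]  = 15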